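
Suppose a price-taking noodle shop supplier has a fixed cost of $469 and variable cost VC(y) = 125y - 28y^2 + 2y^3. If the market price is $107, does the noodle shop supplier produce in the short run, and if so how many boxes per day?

Produce at y = 9

Strip out fixed cost: VC = 125y - 28y^2 + 2y^3. Then AVC = 125 - 28y + 2y^2 and MC = 125 - 56y + 6y^2.
AVC is minimized where dAVC/dy = -28 + 4y = 0, at y = 7; min AVC = 125 - 28·7 + 2·7^2 = $27.
P = $107 exceeds min AVC = $27, so the firm stays open.
P = MC gives 18 - 56y + 6y^2 = 0, with roots 1/3 and 9. Take the larger (rising MC): y* = 9.
Check: AVC at y = 9 is $35 ≤ P, so revenue covers variable cost.
Profit = P·y − TC = 107·9 − 784 = $179.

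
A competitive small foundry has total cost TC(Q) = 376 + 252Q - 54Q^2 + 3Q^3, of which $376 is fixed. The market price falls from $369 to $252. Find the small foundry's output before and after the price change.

Output falls from 13 to 12

AVC = 252 - 54Q + 3Q^2, minimized at Q = 9 where min AVC = $9. MC = 252 - 108Q + 9Q^2.
With P = $369 above the shutdown price, P = MC gives Q = 13.
At P = $252 ≥ min AVC, set P = MC: Q = 12. The firm stays open but cuts output.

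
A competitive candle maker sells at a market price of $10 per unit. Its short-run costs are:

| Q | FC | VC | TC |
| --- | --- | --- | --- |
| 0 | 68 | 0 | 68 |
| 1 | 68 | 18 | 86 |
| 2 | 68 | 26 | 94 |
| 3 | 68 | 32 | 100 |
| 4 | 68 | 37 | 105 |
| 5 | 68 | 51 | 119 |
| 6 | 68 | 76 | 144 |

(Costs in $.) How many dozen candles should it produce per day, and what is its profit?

Profit at each row (π = 10Q − TC): Q=0: -68; Q=1: -76; Q=2: -74; Q=3: -70; Q=4: -65; Q=5: -69; Q=6: -84.
Profit is maximized at Q = 4. AVC there is 37/4 = $9.25 ≤ P, so producing beats shutting down (which would give -$68).

Q = 4; profit = -$65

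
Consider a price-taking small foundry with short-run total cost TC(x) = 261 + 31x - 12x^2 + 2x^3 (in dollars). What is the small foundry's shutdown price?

The firm shuts down when price falls below the minimum of average variable cost. AVC = VC/x = 31 - 12x + 2x^2.
dAVC/dx = -12 + 4x = 0 gives x = 3. min AVC = 31 - 12·3 + 2·3^2 = 13.
For P < $13 the firm produces nothing.

$13 per unit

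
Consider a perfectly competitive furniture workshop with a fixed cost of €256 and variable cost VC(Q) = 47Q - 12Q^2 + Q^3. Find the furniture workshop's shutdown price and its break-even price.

Shutdown price = €11; break-even price = €47

AVC = 47 - 12Q + Q^2; minimized at Q = 6, giving min AVC = €11. That is the shutdown price.
ATC = 256/Q + 47 - 12Q + Q^2. Setting dATC/dQ = −256/Q^2 − 12 + 2Q = 0 gives Q = 8 (since 2·8^3 − 12·8^2 = 256).
min ATC = 256/8 + 47 − 12·8 + 8^2 = €47. That is the break-even price.
Between these two prices the firm operates at a loss; above €47 it earns a profit.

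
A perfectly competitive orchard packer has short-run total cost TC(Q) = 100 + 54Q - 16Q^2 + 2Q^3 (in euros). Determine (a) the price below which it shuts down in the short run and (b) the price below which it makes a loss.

Shutdown price = min AVC. AVC = 54 - 16Q + 2Q^2, with vertex at Q = 4 and minimum €22.
ATC = 100/Q + 54 - 16Q + 2Q^2. Setting dATC/dQ = −100/Q^2 − 16 + 4Q = 0 gives Q = 5 (since 4·5^3 − 16·5^2 = 100).
min ATC = 100/5 + 54 − 16·5 + 2·5^2 = €44. That is the break-even price.
For €22 ≤ P < €44 the firm produces at a loss; below €22 it shuts down.

Shutdown price = €22; break-even price = €44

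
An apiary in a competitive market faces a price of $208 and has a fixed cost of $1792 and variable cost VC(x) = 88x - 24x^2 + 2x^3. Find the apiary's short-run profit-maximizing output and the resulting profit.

Profit = -$192 at x = 10

AVC = 88 - 24x + 2x^2; min AVC = $16 at x = 6. Since P = $208 ≥ min AVC, the firm produces.
MC = 88 - 48x + 6x^2. Setting P = MC and taking the root on the rising branch gives x* = 10.
TR = 208·10 = 2080. TC = 1792 + 480 = 2272. Profit = 2080 − 2272 = -$192.
That loss of $192 beats the $1792 the firm would lose by shutting down; producing recovers $1600 of fixed cost.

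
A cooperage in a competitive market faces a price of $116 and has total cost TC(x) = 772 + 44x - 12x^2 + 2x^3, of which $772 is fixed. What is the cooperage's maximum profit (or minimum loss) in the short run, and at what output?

AVC = 44 - 12x + 2x^2 has its minimum $26 at x = 3; price $116 clears that bar, so the firm operates.
MC = 44 - 24x + 6x^2. Setting P = MC and taking the root on the rising branch gives x* = 6.
TR = 116·6 = 696. TC = 772 + 264 = 1036. Profit = 696 − 1036 = -$340.
That loss of $340 beats the $772 the firm would lose by shutting down; producing recovers $432 of fixed cost.

Profit = -$340 at x = 6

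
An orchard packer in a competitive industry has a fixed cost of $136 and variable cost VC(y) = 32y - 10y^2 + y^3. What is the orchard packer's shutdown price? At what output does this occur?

The shutdown price is the minimum of AVC. VC = 32y - 10y^2 + y^3, so AVC = 32 - 10y + y^2.
At the minimum of AVC, MC = AVC. MC = 32 - 20y + 3y^2; setting MC = AVC gives 2y^2 - 10y = 0, so y = 5. min AVC = 7.
So the shutdown price is $7.

$7 per unit, at y = 5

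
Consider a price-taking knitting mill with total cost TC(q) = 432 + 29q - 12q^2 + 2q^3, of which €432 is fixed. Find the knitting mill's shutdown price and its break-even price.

Shutdown price = €11; break-even price = €101

Shutdown price = min AVC. AVC = 29 - 12q + 2q^2, with vertex at q = 3 and minimum €11.
ATC = 432/q + 29 - 12q + 2q^2. Setting dATC/dq = −432/q^2 − 12 + 4q = 0 gives q = 6 (since 4·6^3 − 12·6^2 = 432).
min ATC = 432/6 + 29 − 12·6 + 2·6^2 = €101. That is the break-even price.
For €11 ≤ P < €101 the firm produces at a loss; below €11 it shuts down.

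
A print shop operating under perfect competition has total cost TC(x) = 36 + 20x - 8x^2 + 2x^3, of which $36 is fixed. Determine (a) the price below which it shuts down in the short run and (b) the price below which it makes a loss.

Shutdown price = min AVC. AVC = 20 - 8x + 2x^2, with vertex at x = 2 and minimum $12.
ATC = 36/x + 20 - 8x + 2x^2. Setting dATC/dx = −36/x^2 − 8 + 4x = 0 gives x = 3 (since 4·3^3 − 8·3^2 = 36).
min ATC = 36/3 + 20 − 8·3 + 2·3^2 = $26. That is the break-even price.
Between these two prices the firm operates at a loss; above $26 it earns a profit.

Shutdown price = $12; break-even price = $26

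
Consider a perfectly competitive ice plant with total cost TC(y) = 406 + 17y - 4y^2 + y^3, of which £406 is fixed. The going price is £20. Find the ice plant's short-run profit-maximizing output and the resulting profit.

Profit = -£388 at y = 3

AVC = 17 - 4y + y^2 has its minimum £13 at y = 2; price £20 clears that bar, so the firm operates.
MC = 17 - 8y + 3y^2. Setting P = MC and taking the root on the rising branch gives y* = 3.
TR = 20·3 = 60. TC = 406 + 42 = 448. Profit = 60 − 448 = -£388.
By producing, the firm covers all variable cost plus £18 of fixed cost; shutting down would lose the full £406.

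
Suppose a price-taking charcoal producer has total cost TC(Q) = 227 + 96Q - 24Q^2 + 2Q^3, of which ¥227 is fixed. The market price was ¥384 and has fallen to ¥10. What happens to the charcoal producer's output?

Output falls from 12 to 0 (the firm shuts down)

MC = 96 - 48Q + 6Q^2; the shutdown threshold is min AVC = ¥24 (at Q = 6).
With P = ¥384 above the shutdown price, P = MC gives Q = 12.
At P = ¥10 < min AVC = ¥24, price no longer covers variable cost at any output, so the firm shuts down: Q = 0.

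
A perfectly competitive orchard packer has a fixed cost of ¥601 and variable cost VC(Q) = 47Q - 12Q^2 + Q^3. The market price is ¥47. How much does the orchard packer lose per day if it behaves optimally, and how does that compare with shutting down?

AVC = 47 - 12Q + Q^2; min AVC = ¥11 at Q = 6. Since P = ¥47 ≥ min AVC, the firm produces.
MC = 47 - 24Q + 3Q^2. Setting P = MC and taking the root on the rising branch gives Q* = 8.
TR = 47·8 = 376. TC = 601 + 120 = 721. Profit = 376 − 721 = -¥345.
That loss of ¥345 beats the ¥601 the firm would lose by shutting down; producing recovers ¥256 of fixed cost.

Profit = -¥345 at Q = 8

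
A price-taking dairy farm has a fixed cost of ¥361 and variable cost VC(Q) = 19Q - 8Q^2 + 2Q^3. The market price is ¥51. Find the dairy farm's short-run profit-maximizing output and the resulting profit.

AVC = 19 - 8Q + 2Q^2 has its minimum ¥11 at Q = 2; price ¥51 clears that bar, so the firm operates.
MC = 19 - 16Q + 6Q^2. Setting P = MC and taking the root on the rising branch gives Q* = 4.
TR = 51·4 = 204. TC = 361 + 76 = 437. Profit = 204 − 437 = -¥233.
That loss of ¥233 beats the ¥361 the firm would lose by shutting down; producing recovers ¥128 of fixed cost.

Profit = -¥233 at Q = 4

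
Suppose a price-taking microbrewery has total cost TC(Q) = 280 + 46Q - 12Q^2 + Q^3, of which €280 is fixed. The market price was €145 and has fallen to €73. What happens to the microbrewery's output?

AVC = 46 - 12Q + Q^2, minimized at Q = 6 where min AVC = €10. MC = 46 - 24Q + 3Q^2.
With P = €145 above the shutdown price, P = MC gives Q = 11.
At P = €73 ≥ min AVC, set P = MC: Q = 9. The firm stays open but cuts output.

Output falls from 11 to 9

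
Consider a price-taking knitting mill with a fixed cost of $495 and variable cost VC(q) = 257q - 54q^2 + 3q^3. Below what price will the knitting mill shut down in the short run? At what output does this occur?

$14 per unit, at q = 9

The shutdown price is the minimum of AVC. VC = 257q - 54q^2 + 3q^3, so AVC = 257 - 54q + 3q^2.
dAVC/dq = -54 + 6q = 0 gives q = 9. min AVC = 257 - 54·9 + 3·9^2 = 14.
For P < $14 the firm produces nothing.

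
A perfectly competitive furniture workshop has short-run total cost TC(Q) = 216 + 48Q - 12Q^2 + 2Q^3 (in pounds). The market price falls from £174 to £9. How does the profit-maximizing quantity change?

MC = 48 - 24Q + 6Q^2; the shutdown threshold is min AVC = £30 (at Q = 3).
With P = £174 above the shutdown price, P = MC gives Q = 7.
At P = £9 < min AVC = £30, price no longer covers variable cost at any output, so the firm shuts down: Q = 0.

Output falls from 7 to 0 (the firm shuts down)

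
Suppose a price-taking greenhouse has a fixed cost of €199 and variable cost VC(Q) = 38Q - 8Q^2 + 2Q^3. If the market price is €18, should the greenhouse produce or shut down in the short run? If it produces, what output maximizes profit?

Shut down

Strip out fixed cost: VC = 38Q - 8Q^2 + 2Q^3. Then AVC = 38 - 8Q + 2Q^2 and MC = 38 - 16Q + 6Q^2.
The AVC parabola has its vertex at Q = 8/4 = 2, where AVC = 38 - 8·2 + 2·2^2 = €30.
Since P = €18 < min AVC = €30, price fails to cover variable cost at any output.
Best response: produce nothing and absorb the €199 fixed cost.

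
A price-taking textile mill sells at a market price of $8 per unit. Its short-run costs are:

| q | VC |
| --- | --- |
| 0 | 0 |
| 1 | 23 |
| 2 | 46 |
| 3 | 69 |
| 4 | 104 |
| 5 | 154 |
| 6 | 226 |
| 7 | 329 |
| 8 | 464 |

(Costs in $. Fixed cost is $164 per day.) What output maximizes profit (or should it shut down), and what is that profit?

q = 0 (shut down); profit = -$164

Tabulate TR − TC: q=0: -164; q=1: -179; q=2: -194; q=3: -209; q=4: -236; q=5: -278; q=6: -342; q=7: -437; q=8: -564.
Profit is highest at q = 0. Equivalently, the lowest AVC in the table is 23/1 ≈ $23 at q = 1, and P = $8 falls below it — price never covers variable cost, so the firm shuts down and loses only its fixed cost.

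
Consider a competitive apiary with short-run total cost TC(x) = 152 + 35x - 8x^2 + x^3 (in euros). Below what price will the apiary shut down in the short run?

The shutdown price is the minimum of AVC. VC = 35x - 8x^2 + x^3, so AVC = 35 - 8x + x^2.
dAVC/dx = -8 + 2x = 0 gives x = 4. min AVC = 35 - 8·4 + 4^2 = 19.
For P < €19 the firm produces nothing.

€19 per unit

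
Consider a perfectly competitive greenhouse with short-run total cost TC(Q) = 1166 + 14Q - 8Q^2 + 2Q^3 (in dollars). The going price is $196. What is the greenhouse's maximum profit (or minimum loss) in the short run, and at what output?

AVC = 14 - 8Q + 2Q^2; min AVC = $6 at Q = 2. Since P = $196 ≥ min AVC, the firm produces.
With MC = 14 - 16Q + 6Q^2, P = MC on the upward-sloping part at Q* = 7.
TR = 196·7 = 1372. TC = 1166 + 392 = 1558. Profit = 1372 − 1558 = -$186.
By producing, the firm covers all variable cost plus $980 of fixed cost; shutting down would lose the full $1166.

Profit = -$186 at Q = 7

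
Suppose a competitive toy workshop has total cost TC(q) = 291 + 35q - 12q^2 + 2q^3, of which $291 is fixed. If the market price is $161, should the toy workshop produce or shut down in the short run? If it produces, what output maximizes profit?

Produce at q = 7

From TC, MC = TC'(q) = 35 - 24q + 6q^2 and AVC = VC/q = 35 - 12q + 2q^2.
The AVC parabola has its vertex at q = 12/4 = 3, where AVC = 35 - 12·3 + 2·3^2 = $17.
P = $161 exceeds min AVC = $17, so the firm stays open.
Set P = MC: 161 = 35 - 24q + 6q^2 → -126 - 24q + 6q^2 = 0. The roots are q = -3 and q = 7; the profit-maximizing output is on the rising part of MC, so q* = 7.
Check: AVC at q = 7 is $49 ≤ P, so revenue covers variable cost.
Profit = P·q − TC = 161·7 − 634 = $493.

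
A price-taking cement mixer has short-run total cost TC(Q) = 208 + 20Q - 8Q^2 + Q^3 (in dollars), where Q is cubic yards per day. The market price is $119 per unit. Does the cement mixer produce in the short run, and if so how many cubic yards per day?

Produce at Q = 9

Variable cost is VC = 20Q - 8Q^2 + Q^3, so AVC = VC/Q = 20 - 8Q + Q^2 and MC = dTC/dQ = 20 - 16Q + 3Q^2.
AVC hits its minimum where MC = AVC, at Q = 4, giving min AVC = 20 - 8·4 + 4^2 = $4.
P = $119 exceeds min AVC = $4, so the firm stays open.
Solving P = MC: -99 - 16Q + 3Q^2 = 0 ⇒ Q = -11/3 or 9. On the upward-sloping branch, Q* = 9.
Check: AVC at Q = 9 is $29 ≤ P, so revenue covers variable cost.
Profit = P·Q − TC = 119·9 − 469 = $602.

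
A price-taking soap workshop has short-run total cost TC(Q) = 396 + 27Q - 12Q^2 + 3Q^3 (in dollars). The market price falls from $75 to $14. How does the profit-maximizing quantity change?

Output falls from 4 to 0 (the firm shuts down)

AVC = 27 - 12Q + 3Q^2, minimized at Q = 2 where min AVC = $15. MC = 27 - 24Q + 9Q^2.
At P = $75 ≥ min AVC, set P = MC on the rising branch: Q = 4.
At P = $14 < min AVC = $15, price no longer covers variable cost at any output, so the firm shuts down: Q = 0.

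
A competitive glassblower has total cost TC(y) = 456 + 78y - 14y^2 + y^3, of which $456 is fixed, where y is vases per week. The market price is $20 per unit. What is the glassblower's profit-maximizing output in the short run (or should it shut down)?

Strip out fixed cost: VC = 78y - 14y^2 + y^3. Then AVC = 78 - 14y + y^2 and MC = 78 - 28y + 3y^2.
AVC hits its minimum where MC = AVC, at y = 7, giving min AVC = 78 - 14·7 + 7^2 = $29.
Since P = $20 < min AVC = $29, price fails to cover variable cost at any output.
Best response: produce nothing and absorb the $456 fixed cost.

Shut down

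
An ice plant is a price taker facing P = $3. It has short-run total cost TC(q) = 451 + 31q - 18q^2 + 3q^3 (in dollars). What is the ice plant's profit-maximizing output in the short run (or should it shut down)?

Variable cost is VC = 31q - 18q^2 + 3q^3, so AVC = VC/q = 31 - 18q + 3q^2 and MC = dTC/dq = 31 - 36q + 9q^2.
AVC is minimized where dAVC/dq = -18 + 6q = 0, at q = 3; min AVC = 31 - 18·3 + 3·3^2 = $4.
With P < min AVC ($3 < $4), every unit sold adds to the loss.
The firm minimizes its loss by shutting down and losing only its fixed cost of $451.

Shut down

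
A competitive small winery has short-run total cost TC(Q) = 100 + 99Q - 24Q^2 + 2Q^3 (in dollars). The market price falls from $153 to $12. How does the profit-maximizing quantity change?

AVC = 99 - 24Q + 2Q^2, minimized at Q = 6 where min AVC = $27. MC = 99 - 48Q + 6Q^2.
At P = $153 ≥ min AVC, set P = MC on the rising branch: Q = 9.
At P = $12 < min AVC = $27, price no longer covers variable cost at any output, so the firm shuts down: Q = 0.

Output falls from 9 to 0 (the firm shuts down)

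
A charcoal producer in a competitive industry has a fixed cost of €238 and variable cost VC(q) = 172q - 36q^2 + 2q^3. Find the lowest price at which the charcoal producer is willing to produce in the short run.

Short-run supply begins at min AVC. From VC = 172q - 36q^2 + 2q^3, AVC = 172 - 36q + 2q^2.
At the minimum of AVC, MC = AVC. MC = 172 - 72q + 6q^2; setting MC = AVC gives 4q^2 - 36q = 0, so q = 9. min AVC = 10.
For P < €10 the firm produces nothing.

€10 per unit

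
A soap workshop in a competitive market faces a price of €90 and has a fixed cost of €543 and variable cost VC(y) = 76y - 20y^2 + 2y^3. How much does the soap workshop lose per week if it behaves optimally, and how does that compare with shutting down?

Profit = -€151 at y = 7

AVC = 76 - 20y + 2y^2 has its minimum €26 at y = 5; price €90 clears that bar, so the firm operates.
MC = 76 - 40y + 6y^2. Setting P = MC and taking the root on the rising branch gives y* = 7.
TR = 90·7 = 630. TC = 543 + 238 = 781. Profit = 630 − 781 = -€151.
By producing, the firm covers all variable cost plus €392 of fixed cost; shutting down would lose the full €543.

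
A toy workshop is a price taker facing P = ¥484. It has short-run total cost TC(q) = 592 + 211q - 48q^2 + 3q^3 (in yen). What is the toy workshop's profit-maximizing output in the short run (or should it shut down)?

Strip out fixed cost: VC = 211q - 48q^2 + 3q^3. Then AVC = 211 - 48q + 3q^2 and MC = 211 - 96q + 9q^2.
AVC hits its minimum where MC = AVC, at q = 8, giving min AVC = 211 - 48·8 + 3·8^2 = ¥19.
Since P = ¥484 ≥ min AVC = ¥19, price covers variable cost and the firm should produce.
Solving P = MC: -273 - 96q + 9q^2 = 0 ⇒ q = -7/3 or 13. On the upward-sloping branch, q* = 13.
Check: AVC at q = 13 is ¥94 ≤ P, so revenue covers variable cost.
Profit = P·q − TC = 484·13 − 1814 = ¥4478.

Produce at q = 13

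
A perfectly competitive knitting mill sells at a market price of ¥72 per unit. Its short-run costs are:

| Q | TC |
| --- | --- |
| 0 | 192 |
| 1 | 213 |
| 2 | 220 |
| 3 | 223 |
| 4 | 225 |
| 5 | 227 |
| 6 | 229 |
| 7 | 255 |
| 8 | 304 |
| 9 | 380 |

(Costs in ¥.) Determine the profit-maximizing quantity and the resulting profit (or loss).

Compute π = P·Q − TC at each output: Q=0: -192; Q=1: -141; Q=2: -76; Q=3: -7; Q=4: 63; Q=5: 133; Q=6: 203; Q=7: 249; Q=8: 272; Q=9: 268.
Profit is maximized at Q = 8. AVC there is 112/8 = ¥14 ≤ P, so producing beats shutting down (which would give -¥192).

Q = 8; profit = ¥272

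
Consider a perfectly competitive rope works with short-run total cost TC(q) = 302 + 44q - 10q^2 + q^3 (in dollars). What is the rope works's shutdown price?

The firm shuts down when price falls below the minimum of average variable cost. AVC = VC/q = 44 - 10q + q^2.
dAVC/dq = -10 + 2q = 0 gives q = 5. min AVC = 44 - 10·5 + 5^2 = 19.
So the shutdown price is $19.

$19 per unit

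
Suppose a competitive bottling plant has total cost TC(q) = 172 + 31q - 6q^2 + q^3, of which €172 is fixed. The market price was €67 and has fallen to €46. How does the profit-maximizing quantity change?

MC = 31 - 12q + 3q^2; the shutdown threshold is min AVC = €22 (at q = 3).
At P = €67 ≥ min AVC, set P = MC on the rising branch: q = 6.
At P = €46 ≥ min AVC, set P = MC: q = 5. The firm stays open but cuts output.

Output falls from 6 to 5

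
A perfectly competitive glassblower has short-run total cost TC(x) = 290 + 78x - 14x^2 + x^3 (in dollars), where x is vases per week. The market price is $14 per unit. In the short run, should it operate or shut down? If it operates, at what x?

Shut down

From TC, MC = TC'(x) = 78 - 28x + 3x^2 and AVC = VC/x = 78 - 14x + x^2.
The AVC parabola has its vertex at x = 14/2 = 7, where AVC = 78 - 14·7 + 7^2 = $29.
P = $14 lies below min AVC = $29; no output level covers variable cost.
The firm minimizes its loss by shutting down and losing only its fixed cost of $290.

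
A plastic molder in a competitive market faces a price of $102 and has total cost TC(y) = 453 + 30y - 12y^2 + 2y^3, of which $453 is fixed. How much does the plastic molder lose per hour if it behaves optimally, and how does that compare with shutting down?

Profit = -$21 at y = 6

AVC = 30 - 12y + 2y^2 has its minimum $12 at y = 3; price $102 clears that bar, so the firm operates.
With MC = 30 - 24y + 6y^2, P = MC on the upward-sloping part at y* = 6.
TR = 102·6 = 612. TC = 453 + 180 = 633. Profit = 612 − 633 = -$21.
Shutting down would mean losing the fixed cost of $453, so operating at a loss of $21 is better by $432.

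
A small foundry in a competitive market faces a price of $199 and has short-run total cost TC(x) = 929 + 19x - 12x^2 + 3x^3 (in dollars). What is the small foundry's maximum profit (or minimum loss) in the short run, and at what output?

Profit = -$65 at x = 6

AVC = 19 - 12x + 3x^2; min AVC = $7 at x = 2. Since P = $199 ≥ min AVC, the firm produces.
With MC = 19 - 24x + 9x^2, P = MC on the upward-sloping part at x* = 6.
TR = 199·6 = 1194. TC = 929 + 330 = 1259. Profit = 1194 − 1259 = -$65.
That loss of $65 beats the $929 the firm would lose by shutting down; producing recovers $864 of fixed cost.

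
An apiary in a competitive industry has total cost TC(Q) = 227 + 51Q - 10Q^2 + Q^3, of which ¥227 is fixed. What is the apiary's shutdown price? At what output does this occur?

¥26 per unit, at Q = 5

The firm shuts down when price falls below the minimum of average variable cost. AVC = VC/Q = 51 - 10Q + Q^2.
dAVC/dQ = -10 + 2Q = 0 gives Q = 5. min AVC = 51 - 10·5 + 5^2 = 26.
The firm shuts down for any P below ¥26.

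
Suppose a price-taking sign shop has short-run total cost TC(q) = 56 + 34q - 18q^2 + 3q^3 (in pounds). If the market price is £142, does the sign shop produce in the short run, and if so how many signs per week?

From TC, MC = TC'(q) = 34 - 36q + 9q^2 and AVC = VC/q = 34 - 18q + 3q^2.
AVC is minimized where dAVC/dq = -18 + 6q = 0, at q = 3; min AVC = 34 - 18·3 + 3·3^2 = £7.
P = £142 exceeds min AVC = £7, so the firm stays open.
Set P = MC: 142 = 34 - 36q + 9q^2 → -108 - 36q + 9q^2 = 0. The roots are q = -2 and q = 6; the profit-maximizing output is on the rising part of MC, so q* = 6.
Check: AVC at q = 6 is £34 ≤ P, so revenue covers variable cost.
Profit = P·q − TC = 142·6 − 260 = £592.

Produce at q = 6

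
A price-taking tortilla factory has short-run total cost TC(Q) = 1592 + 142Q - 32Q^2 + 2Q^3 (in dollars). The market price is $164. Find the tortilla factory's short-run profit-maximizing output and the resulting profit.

Profit = -$140 at Q = 11

AVC = 142 - 32Q + 2Q^2 has its minimum $14 at Q = 8; price $164 clears that bar, so the firm operates.
MC = 142 - 64Q + 6Q^2. Setting P = MC and taking the root on the rising branch gives Q* = 11.
TR = 164·11 = 1804. TC = 1592 + 352 = 1944. Profit = 1804 − 1944 = -$140.
By producing, the firm covers all variable cost plus $1452 of fixed cost; shutting down would lose the full $1592.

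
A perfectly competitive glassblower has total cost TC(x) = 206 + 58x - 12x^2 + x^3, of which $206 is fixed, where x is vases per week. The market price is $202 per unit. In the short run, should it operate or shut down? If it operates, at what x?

Produce at x = 12

Variable cost is VC = 58x - 12x^2 + x^3, so AVC = VC/x = 58 - 12x + x^2 and MC = dTC/dx = 58 - 24x + 3x^2.
AVC hits its minimum where MC = AVC, at x = 6, giving min AVC = 58 - 12·6 + 6^2 = $22.
Since P = $202 ≥ min AVC = $22, price covers variable cost and the firm should produce.
Solving P = MC: -144 - 24x + 3x^2 = 0 ⇒ x = -4 or 12. On the upward-sloping branch, x* = 12.
Check: AVC at x = 12 is $58 ≤ P, so revenue covers variable cost.
Profit = P·x − TC = 202·12 − 902 = $1522.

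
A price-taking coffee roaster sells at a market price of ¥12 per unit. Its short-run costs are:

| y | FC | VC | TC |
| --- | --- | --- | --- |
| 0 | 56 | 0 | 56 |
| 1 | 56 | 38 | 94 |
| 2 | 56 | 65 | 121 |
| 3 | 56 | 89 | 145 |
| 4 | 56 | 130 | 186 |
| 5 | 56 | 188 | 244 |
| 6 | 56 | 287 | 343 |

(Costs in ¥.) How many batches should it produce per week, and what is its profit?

y = 0 (shut down); profit = -¥56

Tabulate TR − TC: y=0: -56; y=1: -82; y=2: -97; y=3: -109; y=4: -138; y=5: -184; y=6: -271.
Profit is highest at y = 0. Equivalently, the lowest AVC in the table is 89/3 ≈ ¥29.67 at y = 3, and P = ¥12 falls below it — price never covers variable cost, so the firm shuts down and loses only its fixed cost.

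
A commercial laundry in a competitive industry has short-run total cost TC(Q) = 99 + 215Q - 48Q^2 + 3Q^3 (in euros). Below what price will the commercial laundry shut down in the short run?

€23 per unit

The firm shuts down when price falls below the minimum of average variable cost. AVC = VC/Q = 215 - 48Q + 3Q^2.
At the minimum of AVC, MC = AVC. MC = 215 - 96Q + 9Q^2; setting MC = AVC gives 6Q^2 - 48Q = 0, so Q = 8. min AVC = 23.
So the shutdown price is €23.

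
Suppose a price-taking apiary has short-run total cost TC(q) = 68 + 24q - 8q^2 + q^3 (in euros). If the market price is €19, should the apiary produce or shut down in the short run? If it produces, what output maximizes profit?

From TC, MC = TC'(q) = 24 - 16q + 3q^2 and AVC = VC/q = 24 - 8q + q^2.
AVC hits its minimum where MC = AVC, at q = 4, giving min AVC = 24 - 8·4 + 4^2 = €8.
Because €19 ≥ €8, revenue can cover variable cost; the firm operates.
P = MC gives 5 - 16q + 3q^2 = 0, with roots 1/3 and 5. Take the larger (rising MC): q* = 5.
Check: AVC at q = 5 is €9 ≤ P, so revenue covers variable cost.
Profit = P·q − TC = 19·5 − 113 = -€18, a loss, but smaller than the €68 fixed cost the firm would lose by shutting down.

Produce at q = 5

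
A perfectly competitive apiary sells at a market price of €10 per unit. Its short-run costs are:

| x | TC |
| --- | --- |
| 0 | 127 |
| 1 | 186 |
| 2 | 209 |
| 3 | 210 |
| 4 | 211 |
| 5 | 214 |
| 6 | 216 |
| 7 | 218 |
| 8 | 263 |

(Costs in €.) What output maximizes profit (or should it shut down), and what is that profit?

x = 0 (shut down); profit = -€127

Compute π = P·x − TC at each output: x=0: -127; x=1: -176; x=2: -189; x=3: -180; x=4: -171; x=5: -164; x=6: -156; x=7: -148; x=8: -183.
Profit is highest at x = 0. Equivalently, the lowest AVC in the table is 91/7 ≈ €13 at x = 7, and P = €10 falls below it — price never covers variable cost, so the firm shuts down and loses only its fixed cost.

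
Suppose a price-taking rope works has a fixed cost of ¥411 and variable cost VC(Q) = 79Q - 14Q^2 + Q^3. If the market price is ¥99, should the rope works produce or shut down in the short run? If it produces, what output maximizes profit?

Variable cost is VC = 79Q - 14Q^2 + Q^3, so AVC = VC/Q = 79 - 14Q + Q^2 and MC = dTC/dQ = 79 - 28Q + 3Q^2.
AVC hits its minimum where MC = AVC, at Q = 7, giving min AVC = 79 - 14·7 + 7^2 = ¥30.
P = ¥99 exceeds min AVC = ¥30, so the firm stays open.
Solving P = MC: -20 - 28Q + 3Q^2 = 0 ⇒ Q = -2/3 or 10. On the upward-sloping branch, Q* = 10.
Check: AVC at Q = 10 is ¥39 ≤ P, so revenue covers variable cost.
Profit = P·Q − TC = 99·10 − 801 = ¥189.

Produce at Q = 10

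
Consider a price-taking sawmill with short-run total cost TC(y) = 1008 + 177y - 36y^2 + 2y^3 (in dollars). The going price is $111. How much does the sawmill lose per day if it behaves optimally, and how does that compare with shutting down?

AVC = 177 - 36y + 2y^2; min AVC = $15 at y = 9. Since P = $111 ≥ min AVC, the firm produces.
With MC = 177 - 72y + 6y^2, P = MC on the upward-sloping part at y* = 11.
TR = 111·11 = 1221. TC = 1008 + 253 = 1261. Profit = 1221 − 1261 = -$40.
Shutting down would mean losing the fixed cost of $1008, so operating at a loss of $40 is better by $968.

Profit = -$40 at y = 11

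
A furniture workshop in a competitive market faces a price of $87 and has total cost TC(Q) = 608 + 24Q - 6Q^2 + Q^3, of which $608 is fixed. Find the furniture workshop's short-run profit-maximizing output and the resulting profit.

Profit = -$216 at Q = 7

AVC = 24 - 6Q + Q^2 has its minimum $15 at Q = 3; price $87 clears that bar, so the firm operates.
MC = 24 - 12Q + 3Q^2. Setting P = MC and taking the root on the rising branch gives Q* = 7.
TR = 87·7 = 609. TC = 608 + 217 = 825. Profit = 609 − 825 = -$216.
That loss of $216 beats the $608 the firm would lose by shutting down; producing recovers $392 of fixed cost.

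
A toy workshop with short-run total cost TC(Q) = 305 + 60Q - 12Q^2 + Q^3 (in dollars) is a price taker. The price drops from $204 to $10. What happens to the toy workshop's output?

MC = 60 - 24Q + 3Q^2; the shutdown threshold is min AVC = $24 (at Q = 6).
At P = $204 ≥ min AVC, set P = MC on the rising branch: Q = 12.
At P = $10 < min AVC = $24, price no longer covers variable cost at any output, so the firm shuts down: Q = 0.

Output falls from 12 to 0 (the firm shuts down)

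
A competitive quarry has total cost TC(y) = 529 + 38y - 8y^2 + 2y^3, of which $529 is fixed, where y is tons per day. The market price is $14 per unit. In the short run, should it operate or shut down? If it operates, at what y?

Strip out fixed cost: VC = 38y - 8y^2 + 2y^3. Then AVC = 38 - 8y + 2y^2 and MC = 38 - 16y + 6y^2.
The AVC parabola has its vertex at y = 8/4 = 2, where AVC = 38 - 8·2 + 2·2^2 = $30.
Since P = $14 < min AVC = $30, price fails to cover variable cost at any output.
Shutting down limits the loss to fixed cost, $529.

Shut down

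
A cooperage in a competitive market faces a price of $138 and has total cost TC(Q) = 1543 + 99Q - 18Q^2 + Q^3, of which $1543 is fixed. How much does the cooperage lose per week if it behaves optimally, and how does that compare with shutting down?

Profit = -$191 at Q = 13

AVC = 99 - 18Q + Q^2; min AVC = $18 at Q = 9. Since P = $138 ≥ min AVC, the firm produces.
With MC = 99 - 36Q + 3Q^2, P = MC on the upward-sloping part at Q* = 13.
TR = 138·13 = 1794. TC = 1543 + 442 = 1985. Profit = 1794 − 1985 = -$191.
That loss of $191 beats the $1543 the firm would lose by shutting down; producing recovers $1352 of fixed cost.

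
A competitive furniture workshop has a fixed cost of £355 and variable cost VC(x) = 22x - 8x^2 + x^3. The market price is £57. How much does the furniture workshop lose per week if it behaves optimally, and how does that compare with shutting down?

AVC = 22 - 8x + x^2 has its minimum £6 at x = 4; price £57 clears that bar, so the firm operates.
With MC = 22 - 16x + 3x^2, P = MC on the upward-sloping part at x* = 7.
TR = 57·7 = 399. TC = 355 + 105 = 460. Profit = 399 − 460 = -£61.
That loss of £61 beats the £355 the firm would lose by shutting down; producing recovers £294 of fixed cost.

Profit = -£61 at x = 7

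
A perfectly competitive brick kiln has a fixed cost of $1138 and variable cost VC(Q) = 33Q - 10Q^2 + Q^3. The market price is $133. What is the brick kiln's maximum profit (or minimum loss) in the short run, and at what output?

AVC = 33 - 10Q + Q^2 has its minimum $8 at Q = 5; price $133 clears that bar, so the firm operates.
With MC = 33 - 20Q + 3Q^2, P = MC on the upward-sloping part at Q* = 10.
TR = 133·10 = 1330. TC = 1138 + 330 = 1468. Profit = 1330 − 1468 = -$138.
By producing, the firm covers all variable cost plus $1000 of fixed cost; shutting down would lose the full $1138.

Profit = -$138 at Q = 10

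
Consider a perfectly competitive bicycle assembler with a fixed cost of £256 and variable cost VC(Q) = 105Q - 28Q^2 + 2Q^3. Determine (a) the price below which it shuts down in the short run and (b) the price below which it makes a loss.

Shutdown price = min AVC. AVC = 105 - 28Q + 2Q^2, with vertex at Q = 7 and minimum £7.
ATC = 256/Q + 105 - 28Q + 2Q^2. Setting dATC/dQ = −256/Q^2 − 28 + 4Q = 0 gives Q = 8 (since 4·8^3 − 28·8^2 = 256).
min ATC = 256/8 + 105 − 28·8 + 2·8^2 = £41. That is the break-even price.
For £7 ≤ P < £41 the firm produces at a loss; below £7 it shuts down.

Shutdown price = £7; break-even price = £41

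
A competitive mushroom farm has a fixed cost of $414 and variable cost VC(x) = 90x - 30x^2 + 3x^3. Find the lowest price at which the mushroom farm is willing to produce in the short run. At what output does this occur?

$15 per unit, at x = 5

Short-run supply begins at min AVC. From VC = 90x - 30x^2 + 3x^3, AVC = 90 - 30x + 3x^2.
dAVC/dx = -30 + 6x = 0 gives x = 5. min AVC = 90 - 30·5 + 3·5^2 = 15.
For P < $15 the firm produces nothing.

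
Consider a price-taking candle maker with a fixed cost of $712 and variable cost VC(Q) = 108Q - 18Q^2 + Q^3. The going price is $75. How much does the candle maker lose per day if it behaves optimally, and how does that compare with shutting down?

AVC = 108 - 18Q + Q^2; min AVC = $27 at Q = 9. Since P = $75 ≥ min AVC, the firm produces.
With MC = 108 - 36Q + 3Q^2, P = MC on the upward-sloping part at Q* = 11.
TR = 75·11 = 825. TC = 712 + 341 = 1053. Profit = 825 − 1053 = -$228.
By producing, the firm covers all variable cost plus $484 of fixed cost; shutting down would lose the full $712.

Profit = -$228 at Q = 11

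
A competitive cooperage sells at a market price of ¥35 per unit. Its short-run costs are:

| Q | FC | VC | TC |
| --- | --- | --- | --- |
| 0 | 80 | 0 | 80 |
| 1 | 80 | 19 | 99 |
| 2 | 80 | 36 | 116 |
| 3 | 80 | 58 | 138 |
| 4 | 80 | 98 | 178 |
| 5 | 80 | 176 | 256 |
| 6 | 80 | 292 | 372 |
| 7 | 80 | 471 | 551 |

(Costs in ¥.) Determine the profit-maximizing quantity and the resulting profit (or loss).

Q = 3; profit = -¥33

Tabulate TR − TC: Q=0: -80; Q=1: -64; Q=2: -46; Q=3: -33; Q=4: -38; Q=5: -81; Q=6: -162; Q=7: -306.
Profit is maximized at Q = 3. AVC there is 58/3 = ¥19.33 ≤ P, so producing beats shutting down (which would give -¥80).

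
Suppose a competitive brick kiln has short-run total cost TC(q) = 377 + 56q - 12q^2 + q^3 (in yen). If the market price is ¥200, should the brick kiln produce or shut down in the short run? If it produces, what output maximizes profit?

From TC, MC = TC'(q) = 56 - 24q + 3q^2 and AVC = VC/q = 56 - 12q + q^2.
AVC hits its minimum where MC = AVC, at q = 6, giving min AVC = 56 - 12·6 + 6^2 = ¥20.
P = ¥200 exceeds min AVC = ¥20, so the firm stays open.
Set P = MC: 200 = 56 - 24q + 3q^2 → -144 - 24q + 3q^2 = 0. The roots are q = -4 and q = 12; the profit-maximizing output is on the rising part of MC, so q* = 12.
Check: AVC at q = 12 is ¥56 ≤ P, so revenue covers variable cost.
Profit = P·q − TC = 200·12 − 1049 = ¥1351.

Produce at q = 12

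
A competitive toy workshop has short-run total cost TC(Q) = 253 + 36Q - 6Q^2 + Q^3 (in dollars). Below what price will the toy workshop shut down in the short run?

Short-run supply begins at min AVC. From VC = 36Q - 6Q^2 + Q^3, AVC = 36 - 6Q + Q^2.
dAVC/dQ = -6 + 2Q = 0 gives Q = 3. min AVC = 36 - 6·3 + 3^2 = 27.
So the shutdown price is $27.

$27 per unit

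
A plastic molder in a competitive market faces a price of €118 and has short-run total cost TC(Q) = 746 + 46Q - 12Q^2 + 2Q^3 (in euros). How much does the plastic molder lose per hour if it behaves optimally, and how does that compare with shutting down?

AVC = 46 - 12Q + 2Q^2 has its minimum €28 at Q = 3; price €118 clears that bar, so the firm operates.
With MC = 46 - 24Q + 6Q^2, P = MC on the upward-sloping part at Q* = 6.
TR = 118·6 = 708. TC = 746 + 276 = 1022. Profit = 708 − 1022 = -€314.
Shutting down would mean losing the fixed cost of €746, so operating at a loss of €314 is better by €432.

Profit = -€314 at Q = 6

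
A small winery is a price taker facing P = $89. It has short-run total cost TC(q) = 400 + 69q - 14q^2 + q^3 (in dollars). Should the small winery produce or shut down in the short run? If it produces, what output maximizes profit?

Variable cost is VC = 69q - 14q^2 + q^3, so AVC = VC/q = 69 - 14q + q^2 and MC = dTC/dq = 69 - 28q + 3q^2.
AVC is minimized where dAVC/dq = -14 + 2q = 0, at q = 7; min AVC = 69 - 14·7 + 7^2 = $20.
P = $89 exceeds min AVC = $20, so the firm stays open.
Solving P = MC: -20 - 28q + 3q^2 = 0 ⇒ q = -2/3 or 10. On the upward-sloping branch, q* = 10.
Check: AVC at q = 10 is $29 ≤ P, so revenue covers variable cost.
Profit = P·q − TC = 89·10 − 690 = $200.

Produce at q = 10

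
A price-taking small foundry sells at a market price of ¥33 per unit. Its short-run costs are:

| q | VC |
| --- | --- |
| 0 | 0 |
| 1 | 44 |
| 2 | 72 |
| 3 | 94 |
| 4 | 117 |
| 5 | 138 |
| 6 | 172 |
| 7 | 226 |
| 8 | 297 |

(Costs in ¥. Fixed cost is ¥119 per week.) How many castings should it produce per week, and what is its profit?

Tabulate TR − TC: q=0: -119; q=1: -130; q=2: -125; q=3: -114; q=4: -104; q=5: -92; q=6: -93; q=7: -114; q=8: -152.
Profit is maximized at q = 5. AVC there is 138/5 = ¥27.60 ≤ P, so producing beats shutting down (which would give -¥119).

q = 5; profit = -¥92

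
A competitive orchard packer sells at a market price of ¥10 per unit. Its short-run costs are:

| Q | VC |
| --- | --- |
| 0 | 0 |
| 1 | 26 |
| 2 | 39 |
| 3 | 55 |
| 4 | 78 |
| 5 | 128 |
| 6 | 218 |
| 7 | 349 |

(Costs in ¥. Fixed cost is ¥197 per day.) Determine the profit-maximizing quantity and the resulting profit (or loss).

Q = 0 (shut down); profit = -¥197

Compute π = P·Q − TC at each output: Q=0: -197; Q=1: -213; Q=2: -216; Q=3: -222; Q=4: -235; Q=5: -275; Q=6: -355; Q=7: -476.
Profit is highest at Q = 0. Equivalently, the lowest AVC in the table is 55/3 ≈ ¥18.33 at Q = 3, and P = ¥10 falls below it — price never covers variable cost, so the firm shuts down and loses only its fixed cost.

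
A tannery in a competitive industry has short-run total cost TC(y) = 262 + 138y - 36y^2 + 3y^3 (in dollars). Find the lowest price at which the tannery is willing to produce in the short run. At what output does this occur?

$30 per unit, at y = 6

The shutdown price is the minimum of AVC. VC = 138y - 36y^2 + 3y^3, so AVC = 138 - 36y + 3y^2.
dAVC/dy = -36 + 6y = 0 gives y = 6. min AVC = 138 - 36·6 + 3·6^2 = 30.
So the shutdown price is $30.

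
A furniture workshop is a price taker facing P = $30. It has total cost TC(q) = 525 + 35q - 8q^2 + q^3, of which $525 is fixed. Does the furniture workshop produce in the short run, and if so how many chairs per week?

Produce at q = 5

From TC, MC = TC'(q) = 35 - 16q + 3q^2 and AVC = VC/q = 35 - 8q + q^2.
The AVC parabola has its vertex at q = 8/2 = 4, where AVC = 35 - 8·4 + 4^2 = $19.
Since P = $30 ≥ min AVC = $19, price covers variable cost and the firm should produce.
P = MC gives 5 - 16q + 3q^2 = 0, with roots 1/3 and 5. Take the larger (rising MC): q* = 5.
Check: AVC at q = 5 is $20 ≤ P, so revenue covers variable cost.
Profit = P·q − TC = 30·5 − 625 = -$475, a loss, but smaller than the $525 fixed cost the firm would lose by shutting down.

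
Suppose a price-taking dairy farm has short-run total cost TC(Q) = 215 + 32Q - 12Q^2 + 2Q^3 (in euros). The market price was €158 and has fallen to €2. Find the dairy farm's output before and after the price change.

AVC = 32 - 12Q + 2Q^2, minimized at Q = 3 where min AVC = €14. MC = 32 - 24Q + 6Q^2.
With P = €158 above the shutdown price, P = MC gives Q = 7.
At P = €2 < min AVC = €14, price no longer covers variable cost at any output, so the firm shuts down: Q = 0.

Output falls from 7 to 0 (the firm shuts down)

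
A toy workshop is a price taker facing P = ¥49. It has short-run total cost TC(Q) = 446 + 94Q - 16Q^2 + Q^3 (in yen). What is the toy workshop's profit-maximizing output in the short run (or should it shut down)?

From TC, MC = TC'(Q) = 94 - 32Q + 3Q^2 and AVC = VC/Q = 94 - 16Q + Q^2.
The AVC parabola has its vertex at Q = 16/2 = 8, where AVC = 94 - 16·8 + 8^2 = ¥30.
Because ¥49 ≥ ¥30, revenue can cover variable cost; the firm operates.
P = MC gives 45 - 32Q + 3Q^2 = 0, with roots 5/3 and 9. Take the larger (rising MC): Q* = 9.
Check: AVC at Q = 9 is ¥31 ≤ P, so revenue covers variable cost.
Profit = P·Q − TC = 49·9 − 725 = -¥284, a loss, but smaller than the ¥446 fixed cost the firm would lose by shutting down.

Produce at Q = 9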